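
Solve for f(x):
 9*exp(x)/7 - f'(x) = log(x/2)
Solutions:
 f(x) = C1 - x*log(x) + x*(log(2) + 1) + 9*exp(x)/7


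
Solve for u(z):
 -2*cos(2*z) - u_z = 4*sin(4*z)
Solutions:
 u(z) = C1 - sin(2*z) + cos(4*z)


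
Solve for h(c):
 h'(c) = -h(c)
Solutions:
 h(c) = C1*exp(-c)


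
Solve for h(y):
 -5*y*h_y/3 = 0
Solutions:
 h(y) = C1


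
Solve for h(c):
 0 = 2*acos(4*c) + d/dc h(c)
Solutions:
 h(c) = C1 - 2*c*acos(4*c) + sqrt(1 - 16*c^2)/2


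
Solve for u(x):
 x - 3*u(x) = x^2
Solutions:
 u(x) = x*(1 - x)/3


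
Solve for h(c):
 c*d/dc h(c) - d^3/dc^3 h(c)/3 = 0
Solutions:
 h(c) = C1 + Integral(C2*airyai(3^(1/3)*c) + C3*airybi(3^(1/3)*c), c)


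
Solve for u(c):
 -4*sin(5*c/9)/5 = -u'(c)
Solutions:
 u(c) = C1 - 36*cos(5*c/9)/25


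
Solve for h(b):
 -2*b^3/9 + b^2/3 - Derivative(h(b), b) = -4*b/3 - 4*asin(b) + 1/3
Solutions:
 h(b) = C1 - b^4/18 + b^3/9 + 2*b^2/3 + 4*b*asin(b) - b/3 + 4*sqrt(1 - b^2)


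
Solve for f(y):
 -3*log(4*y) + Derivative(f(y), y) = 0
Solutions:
 f(y) = C1 + 3*y*log(y) - 3*y + y*log(64)


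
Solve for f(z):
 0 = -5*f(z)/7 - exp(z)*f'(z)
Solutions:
 f(z) = C1*exp(5*exp(-z)/7)


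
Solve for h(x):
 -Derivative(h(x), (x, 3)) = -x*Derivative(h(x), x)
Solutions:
 h(x) = C1 + Integral(C2*airyai(x) + C3*airybi(x), x)


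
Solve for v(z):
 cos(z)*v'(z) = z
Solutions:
 v(z) = C1 + Integral(z/cos(z), z)


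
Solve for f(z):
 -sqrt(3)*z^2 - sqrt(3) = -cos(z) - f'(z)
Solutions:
 f(z) = C1 + sqrt(3)*z^3/3 + sqrt(3)*z - sin(z)


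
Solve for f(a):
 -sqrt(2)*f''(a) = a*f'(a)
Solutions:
 f(a) = C1 + C2*erf(2^(1/4)*a/2)


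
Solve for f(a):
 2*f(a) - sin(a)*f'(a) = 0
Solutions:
 f(a) = C1*(cos(a) - 1)/(cos(a) + 1)


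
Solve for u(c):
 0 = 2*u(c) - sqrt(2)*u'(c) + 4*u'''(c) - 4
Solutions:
 u(c) = C1*exp(3^(1/3)*c*(sqrt(2)*3^(1/3)/(sqrt(6)*sqrt(54 - sqrt(2)) + 18)^(1/3) + (sqrt(6)*sqrt(54 - sqrt(2)) + 18)^(1/3))/12)*sin(3^(1/6)*c*(-3*sqrt(2)/(sqrt(6)*sqrt(54 - sqrt(2)) + 18)^(1/3) + 3^(2/3)*(sqrt(6)*sqrt(54 - sqrt(2)) + 18)^(1/3))/12) + C2*exp(3^(1/3)*c*(sqrt(2)*3^(1/3)/(sqrt(6)*sqrt(54 - sqrt(2)) + 18)^(1/3) + (sqrt(6)*sqrt(54 - sqrt(2)) + 18)^(1/3))/12)*cos(3^(1/6)*c*(-3*sqrt(2)/(sqrt(6)*sqrt(54 - sqrt(2)) + 18)^(1/3) + 3^(2/3)*(sqrt(6)*sqrt(54 - sqrt(2)) + 18)^(1/3))/12) + C3*exp(-3^(1/3)*c*(sqrt(2)*3^(1/3)/(sqrt(6)*sqrt(54 - sqrt(2)) + 18)^(1/3) + (sqrt(6)*sqrt(54 - sqrt(2)) + 18)^(1/3))/6) + 2


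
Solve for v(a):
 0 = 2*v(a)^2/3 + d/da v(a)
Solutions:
 v(a) = 3/(C1 + 2*a)


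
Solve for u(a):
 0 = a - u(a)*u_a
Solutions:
 u(a) = -sqrt(C1 + a^2)
 u(a) = sqrt(C1 + a^2)


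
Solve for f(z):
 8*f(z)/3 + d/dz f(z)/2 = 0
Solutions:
 f(z) = C1*exp(-16*z/3)


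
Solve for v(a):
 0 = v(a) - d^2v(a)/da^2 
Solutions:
 v(a) = C1*exp(-a) + C2*exp(a)


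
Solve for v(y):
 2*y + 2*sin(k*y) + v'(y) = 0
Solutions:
 v(y) = C1 - y^2 + 2*cos(k*y)/k


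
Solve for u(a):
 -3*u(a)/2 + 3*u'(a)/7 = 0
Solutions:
 u(a) = C1*exp(7*a/2)


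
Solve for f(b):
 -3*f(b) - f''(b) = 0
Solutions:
 f(b) = C1*sin(sqrt(3)*b) + C2*cos(sqrt(3)*b)


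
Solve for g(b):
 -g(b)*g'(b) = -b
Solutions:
 g(b) = -sqrt(C1 + b^2)
 g(b) = sqrt(C1 + b^2)


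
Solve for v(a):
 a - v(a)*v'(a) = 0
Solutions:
 v(a) = -sqrt(C1 + a^2)
 v(a) = sqrt(C1 + a^2)


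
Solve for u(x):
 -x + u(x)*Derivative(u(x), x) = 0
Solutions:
 u(x) = -sqrt(C1 + x^2)
 u(x) = sqrt(C1 + x^2)


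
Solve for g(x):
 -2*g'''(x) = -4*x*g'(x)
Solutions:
 g(x) = C1 + Integral(C2*airyai(2^(1/3)*x) + C3*airybi(2^(1/3)*x), x)


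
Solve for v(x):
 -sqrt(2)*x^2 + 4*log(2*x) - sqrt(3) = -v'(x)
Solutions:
 v(x) = C1 + sqrt(2)*x^3/3 - 4*x*log(x) - x*log(16) + sqrt(3)*x + 4*x


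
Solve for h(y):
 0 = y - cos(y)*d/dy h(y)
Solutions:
 h(y) = C1 + Integral(y/cos(y), y)


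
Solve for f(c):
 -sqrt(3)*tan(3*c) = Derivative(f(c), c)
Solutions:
 f(c) = C1 + sqrt(3)*log(cos(3*c))/3


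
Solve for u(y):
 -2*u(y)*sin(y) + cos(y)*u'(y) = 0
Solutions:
 u(y) = C1/cos(y)^2


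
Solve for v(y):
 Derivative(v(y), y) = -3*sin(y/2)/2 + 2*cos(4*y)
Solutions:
 v(y) = C1 + sin(4*y)/2 + 3*cos(y/2)


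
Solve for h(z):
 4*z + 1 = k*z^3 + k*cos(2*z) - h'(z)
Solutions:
 h(z) = C1 + k*z^4/4 + k*sin(2*z)/2 - 2*z^2 - z


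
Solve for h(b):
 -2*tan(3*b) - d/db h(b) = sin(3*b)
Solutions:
 h(b) = C1 + 2*log(cos(3*b))/3 + cos(3*b)/3


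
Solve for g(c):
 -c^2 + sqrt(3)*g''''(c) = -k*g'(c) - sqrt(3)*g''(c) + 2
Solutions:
 g(c) = C1 + C2*exp(2^(1/3)*c*(2^(1/3)*sqrt(3)*(3*k + sqrt(9*k^2 + 4))^(1/3)/12 - 2^(1/3)*I*(3*k + sqrt(9*k^2 + 4))^(1/3)/4 + 2/((-sqrt(3) + 3*I)*(3*k + sqrt(9*k^2 + 4))^(1/3)))) + C3*exp(2^(1/3)*c*(2^(1/3)*sqrt(3)*(3*k + sqrt(9*k^2 + 4))^(1/3)/12 + 2^(1/3)*I*(3*k + sqrt(9*k^2 + 4))^(1/3)/4 - 2/((sqrt(3) + 3*I)*(3*k + sqrt(9*k^2 + 4))^(1/3)))) + C4*exp(2^(1/3)*sqrt(3)*c*(-2^(1/3)*(3*k + sqrt(9*k^2 + 4))^(1/3) + 2/(3*k + sqrt(9*k^2 + 4))^(1/3))/6) + c^3/(3*k) - sqrt(3)*c^2/k^2 + 2*c/k + 6*c/k^3


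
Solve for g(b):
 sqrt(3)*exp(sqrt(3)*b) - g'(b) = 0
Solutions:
 g(b) = C1 + exp(sqrt(3)*b)


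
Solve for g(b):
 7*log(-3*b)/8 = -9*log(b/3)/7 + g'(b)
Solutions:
 g(b) = C1 + 121*b*log(b)/56 + b*(-121 - 23*log(3) + 49*I*pi)/56


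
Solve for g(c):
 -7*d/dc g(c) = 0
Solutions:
 g(c) = C1


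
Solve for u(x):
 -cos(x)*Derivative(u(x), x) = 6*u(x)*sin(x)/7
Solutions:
 u(x) = C1*cos(x)^(6/7)


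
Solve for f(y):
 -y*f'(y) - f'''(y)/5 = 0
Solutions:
 f(y) = C1 + Integral(C2*airyai(-5^(1/3)*y) + C3*airybi(-5^(1/3)*y), y)


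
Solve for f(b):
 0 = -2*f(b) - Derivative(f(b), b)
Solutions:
 f(b) = C1*exp(-2*b)


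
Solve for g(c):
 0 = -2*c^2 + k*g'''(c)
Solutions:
 g(c) = C1 + C2*c + C3*c^2 + c^5/(30*k)


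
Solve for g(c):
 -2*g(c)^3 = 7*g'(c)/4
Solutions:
 g(c) = -sqrt(14)*sqrt(-1/(C1 - 8*c))/2
 g(c) = sqrt(14)*sqrt(-1/(C1 - 8*c))/2


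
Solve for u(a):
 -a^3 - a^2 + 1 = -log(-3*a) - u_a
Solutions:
 u(a) = C1 + a^4/4 + a^3/3 - a*log(-a) - a*log(3)


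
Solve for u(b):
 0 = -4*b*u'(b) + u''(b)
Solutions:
 u(b) = C1 + C2*erfi(sqrt(2)*b)


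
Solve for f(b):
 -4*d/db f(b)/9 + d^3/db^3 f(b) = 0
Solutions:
 f(b) = C1 + C2*exp(-2*b/3) + C3*exp(2*b/3)


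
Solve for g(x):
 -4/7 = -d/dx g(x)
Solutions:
 g(x) = C1 + 4*x/7


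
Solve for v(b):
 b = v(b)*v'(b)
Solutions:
 v(b) = -sqrt(C1 + b^2)
 v(b) = sqrt(C1 + b^2)


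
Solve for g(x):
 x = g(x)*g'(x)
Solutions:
 g(x) = -sqrt(C1 + x^2)
 g(x) = sqrt(C1 + x^2)


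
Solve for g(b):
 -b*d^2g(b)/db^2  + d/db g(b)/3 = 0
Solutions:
 g(b) = C1 + C2*b^(4/3)


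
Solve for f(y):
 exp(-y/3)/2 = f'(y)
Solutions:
 f(y) = C1 - 3*exp(-y/3)/2


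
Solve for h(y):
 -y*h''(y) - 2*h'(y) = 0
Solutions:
 h(y) = C1 + C2/y


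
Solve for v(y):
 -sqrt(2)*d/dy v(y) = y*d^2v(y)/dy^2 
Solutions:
 v(y) = C1 + C2*y^(1 - sqrt(2))


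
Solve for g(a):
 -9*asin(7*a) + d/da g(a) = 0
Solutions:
 g(a) = C1 + 9*a*asin(7*a) + 9*sqrt(1 - 49*a^2)/7


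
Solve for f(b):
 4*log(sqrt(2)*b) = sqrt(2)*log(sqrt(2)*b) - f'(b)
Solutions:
 f(b) = C1 - 4*b*log(b) + sqrt(2)*b*log(b) - sqrt(2)*b + b*log(2^(-2 + sqrt(2)/2)) + 4*b


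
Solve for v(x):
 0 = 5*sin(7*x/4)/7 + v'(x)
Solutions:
 v(x) = C1 + 20*cos(7*x/4)/49


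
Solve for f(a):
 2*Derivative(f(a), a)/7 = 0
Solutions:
 f(a) = C1


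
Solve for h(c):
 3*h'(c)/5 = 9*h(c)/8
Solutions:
 h(c) = C1*exp(15*c/8)


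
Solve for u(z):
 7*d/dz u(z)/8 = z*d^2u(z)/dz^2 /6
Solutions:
 u(z) = C1 + C2*z^(25/4)


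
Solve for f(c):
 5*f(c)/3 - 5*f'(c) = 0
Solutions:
 f(c) = C1*exp(c/3)


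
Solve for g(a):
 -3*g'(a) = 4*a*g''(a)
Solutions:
 g(a) = C1 + C2*a^(1/4)


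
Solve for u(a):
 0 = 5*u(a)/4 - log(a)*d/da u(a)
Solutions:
 u(a) = C1*exp(5*li(a)/4)


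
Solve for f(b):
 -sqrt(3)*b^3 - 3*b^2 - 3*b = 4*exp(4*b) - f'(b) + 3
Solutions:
 f(b) = C1 + sqrt(3)*b^4/4 + b^3 + 3*b^2/2 + 3*b + exp(4*b)


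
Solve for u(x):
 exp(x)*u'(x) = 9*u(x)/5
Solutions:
 u(x) = C1*exp(-9*exp(-x)/5)


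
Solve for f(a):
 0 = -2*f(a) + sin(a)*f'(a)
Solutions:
 f(a) = C1*(cos(a) - 1)/(cos(a) + 1)


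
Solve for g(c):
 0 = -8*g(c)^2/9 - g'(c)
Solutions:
 g(c) = 9/(C1 + 8*c)


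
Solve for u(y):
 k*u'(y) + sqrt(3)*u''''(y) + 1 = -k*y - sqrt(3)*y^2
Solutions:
 u(y) = C1 + C2*exp(3^(5/6)*y*(-k)^(1/3)/3) + C3*exp(y*(-k)^(1/3)*(-3^(5/6) + 3*3^(1/3)*I)/6) + C4*exp(-y*(-k)^(1/3)*(3^(5/6) + 3*3^(1/3)*I)/6) - y^2/2 - sqrt(3)*y^3/(3*k) - y/k


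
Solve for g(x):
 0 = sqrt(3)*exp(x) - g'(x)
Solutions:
 g(x) = C1 + sqrt(3)*exp(x)


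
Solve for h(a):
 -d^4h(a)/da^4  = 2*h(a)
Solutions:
 h(a) = (C1*sin(2^(3/4)*a/2) + C2*cos(2^(3/4)*a/2))*exp(-2^(3/4)*a/2) + (C3*sin(2^(3/4)*a/2) + C4*cos(2^(3/4)*a/2))*exp(2^(3/4)*a/2)


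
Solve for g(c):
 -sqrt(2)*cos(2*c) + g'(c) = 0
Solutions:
 g(c) = C1 + sqrt(2)*sin(2*c)/2


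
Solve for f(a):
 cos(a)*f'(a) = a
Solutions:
 f(a) = C1 + Integral(a/cos(a), a)


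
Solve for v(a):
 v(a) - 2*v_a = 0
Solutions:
 v(a) = C1*exp(a/2)


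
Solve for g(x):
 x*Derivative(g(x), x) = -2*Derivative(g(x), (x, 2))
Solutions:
 g(x) = C1 + C2*erf(x/2)


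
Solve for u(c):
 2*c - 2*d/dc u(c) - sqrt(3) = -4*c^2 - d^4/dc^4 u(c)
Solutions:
 u(c) = C1 + C4*exp(2^(1/3)*c) + 2*c^3/3 + c^2/2 - sqrt(3)*c/2 + (C2*sin(2^(1/3)*sqrt(3)*c/2) + C3*cos(2^(1/3)*sqrt(3)*c/2))*exp(-2^(1/3)*c/2)


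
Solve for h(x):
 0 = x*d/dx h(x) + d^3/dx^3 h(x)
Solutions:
 h(x) = C1 + Integral(C2*airyai(-x) + C3*airybi(-x), x)


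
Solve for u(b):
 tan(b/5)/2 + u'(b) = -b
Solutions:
 u(b) = C1 - b^2/2 + 5*log(cos(b/5))/2


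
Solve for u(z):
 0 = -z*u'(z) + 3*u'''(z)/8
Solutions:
 u(z) = C1 + Integral(C2*airyai(2*3^(2/3)*z/3) + C3*airybi(2*3^(2/3)*z/3), z)


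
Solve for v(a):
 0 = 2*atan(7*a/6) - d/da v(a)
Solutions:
 v(a) = C1 + 2*a*atan(7*a/6) - 6*log(49*a^2 + 36)/7


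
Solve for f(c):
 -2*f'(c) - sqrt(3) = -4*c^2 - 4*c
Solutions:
 f(c) = C1 + 2*c^3/3 + c^2 - sqrt(3)*c/2


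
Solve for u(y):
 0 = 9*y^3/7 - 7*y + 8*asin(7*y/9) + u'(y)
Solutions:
 u(y) = C1 - 9*y^4/28 + 7*y^2/2 - 8*y*asin(7*y/9) - 8*sqrt(81 - 49*y^2)/7


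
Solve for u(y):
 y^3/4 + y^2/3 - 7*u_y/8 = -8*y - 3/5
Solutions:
 u(y) = C1 + y^4/14 + 8*y^3/63 + 32*y^2/7 + 24*y/35


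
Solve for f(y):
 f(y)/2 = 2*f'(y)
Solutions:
 f(y) = C1*exp(y/4)


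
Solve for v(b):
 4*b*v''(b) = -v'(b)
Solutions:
 v(b) = C1 + C2*b^(3/4)


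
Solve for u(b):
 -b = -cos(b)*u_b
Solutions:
 u(b) = C1 + Integral(b/cos(b), b)


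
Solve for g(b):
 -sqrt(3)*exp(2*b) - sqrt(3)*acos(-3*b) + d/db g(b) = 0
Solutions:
 g(b) = C1 + sqrt(3)*(b*acos(-3*b) + sqrt(1 - 9*b^2)/3) + sqrt(3)*exp(2*b)/2


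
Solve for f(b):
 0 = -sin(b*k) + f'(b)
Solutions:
 f(b) = C1 - cos(b*k)/k


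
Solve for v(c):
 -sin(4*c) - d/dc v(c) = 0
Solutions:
 v(c) = C1 + cos(4*c)/4


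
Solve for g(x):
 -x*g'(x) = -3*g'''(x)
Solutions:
 g(x) = C1 + Integral(C2*airyai(3^(2/3)*x/3) + C3*airybi(3^(2/3)*x/3), x)


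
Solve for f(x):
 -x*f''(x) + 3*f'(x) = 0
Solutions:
 f(x) = C1 + C2*x^4


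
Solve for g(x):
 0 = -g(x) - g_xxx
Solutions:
 g(x) = C3*exp(-x) + (C1*sin(sqrt(3)*x/2) + C2*cos(sqrt(3)*x/2))*exp(x/2)


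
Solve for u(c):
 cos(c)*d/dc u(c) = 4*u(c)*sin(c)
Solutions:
 u(c) = C1/cos(c)^4


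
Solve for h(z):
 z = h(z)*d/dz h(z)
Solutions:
 h(z) = -sqrt(C1 + z^2)
 h(z) = sqrt(C1 + z^2)


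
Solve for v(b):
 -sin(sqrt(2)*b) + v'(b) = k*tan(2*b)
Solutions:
 v(b) = C1 - k*log(cos(2*b))/2 - sqrt(2)*cos(sqrt(2)*b)/2


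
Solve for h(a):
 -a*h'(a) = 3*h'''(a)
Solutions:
 h(a) = C1 + Integral(C2*airyai(-3^(2/3)*a/3) + C3*airybi(-3^(2/3)*a/3), a)


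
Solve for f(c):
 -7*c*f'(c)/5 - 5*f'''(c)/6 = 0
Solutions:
 f(c) = C1 + Integral(C2*airyai(-210^(1/3)*c/5) + C3*airybi(-210^(1/3)*c/5), c)


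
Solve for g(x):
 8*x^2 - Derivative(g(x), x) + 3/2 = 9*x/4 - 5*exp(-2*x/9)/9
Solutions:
 g(x) = C1 + 8*x^3/3 - 9*x^2/8 + 3*x/2 - 5*exp(-2*x/9)/2


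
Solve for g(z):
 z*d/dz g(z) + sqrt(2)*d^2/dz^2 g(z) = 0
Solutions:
 g(z) = C1 + C2*erf(2^(1/4)*z/2)


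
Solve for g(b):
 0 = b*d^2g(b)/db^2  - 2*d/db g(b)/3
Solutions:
 g(b) = C1 + C2*b^(5/3)


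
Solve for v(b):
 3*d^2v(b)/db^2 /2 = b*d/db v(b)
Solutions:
 v(b) = C1 + C2*erfi(sqrt(3)*b/3)


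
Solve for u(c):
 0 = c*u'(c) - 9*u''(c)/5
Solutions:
 u(c) = C1 + C2*erfi(sqrt(10)*c/6)


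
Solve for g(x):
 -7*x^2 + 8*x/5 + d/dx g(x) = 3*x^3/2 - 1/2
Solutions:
 g(x) = C1 + 3*x^4/8 + 7*x^3/3 - 4*x^2/5 - x/2


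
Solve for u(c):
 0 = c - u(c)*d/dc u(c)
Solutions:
 u(c) = -sqrt(C1 + c^2)
 u(c) = sqrt(C1 + c^2)


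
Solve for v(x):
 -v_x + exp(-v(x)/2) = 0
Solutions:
 v(x) = 2*log(C1 + x/2)


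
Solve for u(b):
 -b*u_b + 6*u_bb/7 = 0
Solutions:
 u(b) = C1 + C2*erfi(sqrt(21)*b/6)


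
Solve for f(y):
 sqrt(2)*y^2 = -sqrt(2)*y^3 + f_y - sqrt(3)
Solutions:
 f(y) = C1 + sqrt(2)*y^4/4 + sqrt(2)*y^3/3 + sqrt(3)*y


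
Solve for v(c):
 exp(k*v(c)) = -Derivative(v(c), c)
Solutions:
 v(c) = Piecewise((log(1/(C1*k + c*k))/k, Ne(k, 0)), (nan, True))
 v(c) = Piecewise((C1 - c, Eq(k, 0)), (nan, True))


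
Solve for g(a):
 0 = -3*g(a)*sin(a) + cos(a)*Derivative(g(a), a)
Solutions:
 g(a) = C1/cos(a)^3


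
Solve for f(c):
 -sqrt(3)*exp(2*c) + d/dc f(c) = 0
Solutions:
 f(c) = C1 + sqrt(3)*exp(2*c)/2


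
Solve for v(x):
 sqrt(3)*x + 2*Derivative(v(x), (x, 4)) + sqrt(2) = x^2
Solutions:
 v(x) = C1 + C2*x + C3*x^2 + C4*x^3 + x^6/720 - sqrt(3)*x^5/240 - sqrt(2)*x^4/48


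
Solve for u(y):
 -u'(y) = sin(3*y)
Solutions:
 u(y) = C1 + cos(3*y)/3


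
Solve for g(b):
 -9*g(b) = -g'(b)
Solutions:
 g(b) = C1*exp(9*b)


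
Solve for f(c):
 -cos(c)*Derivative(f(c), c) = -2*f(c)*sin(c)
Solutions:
 f(c) = C1/cos(c)^2


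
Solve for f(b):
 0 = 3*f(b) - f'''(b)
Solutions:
 f(b) = C3*exp(3^(1/3)*b) + (C1*sin(3^(5/6)*b/2) + C2*cos(3^(5/6)*b/2))*exp(-3^(1/3)*b/2)


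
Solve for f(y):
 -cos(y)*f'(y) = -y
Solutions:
 f(y) = C1 + Integral(y/cos(y), y)


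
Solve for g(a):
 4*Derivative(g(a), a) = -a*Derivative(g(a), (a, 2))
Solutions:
 g(a) = C1 + C2/a^3


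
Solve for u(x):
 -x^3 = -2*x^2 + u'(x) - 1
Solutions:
 u(x) = C1 - x^4/4 + 2*x^3/3 + x


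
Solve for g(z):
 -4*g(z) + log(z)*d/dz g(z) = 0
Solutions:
 g(z) = C1*exp(4*li(z))


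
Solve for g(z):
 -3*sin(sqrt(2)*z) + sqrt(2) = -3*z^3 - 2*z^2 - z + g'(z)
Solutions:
 g(z) = C1 + 3*z^4/4 + 2*z^3/3 + z^2/2 + sqrt(2)*z + 3*sqrt(2)*cos(sqrt(2)*z)/2


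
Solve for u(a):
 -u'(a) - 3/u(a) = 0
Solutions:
 u(a) = -sqrt(C1 - 6*a)
 u(a) = sqrt(C1 - 6*a)


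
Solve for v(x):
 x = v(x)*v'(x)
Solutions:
 v(x) = -sqrt(C1 + x^2)
 v(x) = sqrt(C1 + x^2)


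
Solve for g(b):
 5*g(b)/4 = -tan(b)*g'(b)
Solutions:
 g(b) = C1/sin(b)^(5/4)


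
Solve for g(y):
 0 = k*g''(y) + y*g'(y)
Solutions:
 g(y) = C1 + C2*sqrt(k)*erf(sqrt(2)*y*sqrt(1/k)/2)


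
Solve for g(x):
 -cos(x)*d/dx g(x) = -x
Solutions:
 g(x) = C1 + Integral(x/cos(x), x)


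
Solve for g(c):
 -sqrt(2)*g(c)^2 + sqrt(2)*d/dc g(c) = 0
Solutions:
 g(c) = -1/(C1 + c)


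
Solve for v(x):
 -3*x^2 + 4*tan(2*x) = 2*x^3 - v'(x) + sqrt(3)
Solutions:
 v(x) = C1 + x^4/2 + x^3 + sqrt(3)*x + 2*log(cos(2*x))


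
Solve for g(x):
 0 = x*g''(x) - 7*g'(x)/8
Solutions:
 g(x) = C1 + C2*x^(15/8)


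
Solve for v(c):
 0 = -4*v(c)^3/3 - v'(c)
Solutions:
 v(c) = -sqrt(6)*sqrt(-1/(C1 - 4*c))/2
 v(c) = sqrt(6)*sqrt(-1/(C1 - 4*c))/2


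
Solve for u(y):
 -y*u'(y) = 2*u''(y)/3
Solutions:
 u(y) = C1 + C2*erf(sqrt(3)*y/2)


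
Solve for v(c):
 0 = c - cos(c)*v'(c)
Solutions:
 v(c) = C1 + Integral(c/cos(c), c)


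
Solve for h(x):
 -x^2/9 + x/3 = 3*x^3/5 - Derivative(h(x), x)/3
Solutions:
 h(x) = C1 + 9*x^4/20 + x^3/9 - x^2/2


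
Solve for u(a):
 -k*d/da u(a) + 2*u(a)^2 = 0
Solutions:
 u(a) = -k/(C1*k + 2*a)


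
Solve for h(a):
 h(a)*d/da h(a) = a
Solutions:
 h(a) = -sqrt(C1 + a^2)
 h(a) = sqrt(C1 + a^2)


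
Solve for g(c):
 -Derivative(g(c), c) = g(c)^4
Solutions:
 g(c) = (-3^(2/3) - 3*3^(1/6)*I)*(1/(C1 + c))^(1/3)/6
 g(c) = (-3^(2/3) + 3*3^(1/6)*I)*(1/(C1 + c))^(1/3)/6
 g(c) = (1/(C1 + 3*c))^(1/3)


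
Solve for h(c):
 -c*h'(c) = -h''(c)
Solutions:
 h(c) = C1 + C2*erfi(sqrt(2)*c/2)


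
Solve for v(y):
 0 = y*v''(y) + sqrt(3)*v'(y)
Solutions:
 v(y) = C1 + C2*y^(1 - sqrt(3))


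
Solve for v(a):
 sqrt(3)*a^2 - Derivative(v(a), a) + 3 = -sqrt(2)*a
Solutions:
 v(a) = C1 + sqrt(3)*a^3/3 + sqrt(2)*a^2/2 + 3*a


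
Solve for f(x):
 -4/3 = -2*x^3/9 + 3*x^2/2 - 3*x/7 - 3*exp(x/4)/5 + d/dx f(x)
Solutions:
 f(x) = C1 + x^4/18 - x^3/2 + 3*x^2/14 - 4*x/3 + 12*exp(x/4)/5


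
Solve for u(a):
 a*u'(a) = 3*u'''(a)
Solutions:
 u(a) = C1 + Integral(C2*airyai(3^(2/3)*a/3) + C3*airybi(3^(2/3)*a/3), a)


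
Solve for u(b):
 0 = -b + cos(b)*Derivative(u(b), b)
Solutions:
 u(b) = C1 + Integral(b/cos(b), b)


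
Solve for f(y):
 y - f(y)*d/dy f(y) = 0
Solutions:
 f(y) = -sqrt(C1 + y^2)
 f(y) = sqrt(C1 + y^2)


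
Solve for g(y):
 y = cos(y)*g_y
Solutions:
 g(y) = C1 + Integral(y/cos(y), y)


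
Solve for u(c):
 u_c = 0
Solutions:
 u(c) = C1


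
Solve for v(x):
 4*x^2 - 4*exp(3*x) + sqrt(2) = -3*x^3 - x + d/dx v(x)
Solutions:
 v(x) = C1 + 3*x^4/4 + 4*x^3/3 + x^2/2 + sqrt(2)*x - 4*exp(3*x)/3


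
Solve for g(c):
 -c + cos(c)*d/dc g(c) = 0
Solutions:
 g(c) = C1 + Integral(c/cos(c), c)


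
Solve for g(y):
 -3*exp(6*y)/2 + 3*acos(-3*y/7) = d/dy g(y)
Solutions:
 g(y) = C1 + 3*y*acos(-3*y/7) + sqrt(49 - 9*y^2) - exp(6*y)/4


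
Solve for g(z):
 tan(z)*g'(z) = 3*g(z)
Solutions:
 g(z) = C1*sin(z)^3


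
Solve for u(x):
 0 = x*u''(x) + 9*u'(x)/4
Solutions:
 u(x) = C1 + C2/x^(5/4)


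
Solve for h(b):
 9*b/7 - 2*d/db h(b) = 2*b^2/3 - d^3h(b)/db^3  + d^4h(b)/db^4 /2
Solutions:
 h(b) = C1 + C2*exp(b*(2*2^(2/3)/(3*sqrt(57) + 23)^(1/3) + 4 + 2^(1/3)*(3*sqrt(57) + 23)^(1/3))/6)*sin(2^(1/3)*sqrt(3)*b*(-(3*sqrt(57) + 23)^(1/3) + 2*2^(1/3)/(3*sqrt(57) + 23)^(1/3))/6) + C3*exp(b*(2*2^(2/3)/(3*sqrt(57) + 23)^(1/3) + 4 + 2^(1/3)*(3*sqrt(57) + 23)^(1/3))/6)*cos(2^(1/3)*sqrt(3)*b*(-(3*sqrt(57) + 23)^(1/3) + 2*2^(1/3)/(3*sqrt(57) + 23)^(1/3))/6) + C4*exp(b*(-2^(1/3)*(3*sqrt(57) + 23)^(1/3) - 2*2^(2/3)/(3*sqrt(57) + 23)^(1/3) + 2)/3) - b^3/9 + 9*b^2/28 - b/3


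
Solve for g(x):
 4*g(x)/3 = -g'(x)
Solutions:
 g(x) = C1*exp(-4*x/3)


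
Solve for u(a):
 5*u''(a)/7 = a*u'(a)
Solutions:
 u(a) = C1 + C2*erfi(sqrt(70)*a/10)


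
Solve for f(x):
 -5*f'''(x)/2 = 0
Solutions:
 f(x) = C1 + C2*x + C3*x^2


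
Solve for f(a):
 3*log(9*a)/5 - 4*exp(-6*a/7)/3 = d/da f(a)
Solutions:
 f(a) = C1 + 3*a*log(a)/5 + 3*a*(-1 + 2*log(3))/5 + 14*exp(-6*a/7)/9


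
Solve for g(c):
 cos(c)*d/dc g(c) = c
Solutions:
 g(c) = C1 + Integral(c/cos(c), c)


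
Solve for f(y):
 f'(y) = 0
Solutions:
 f(y) = C1


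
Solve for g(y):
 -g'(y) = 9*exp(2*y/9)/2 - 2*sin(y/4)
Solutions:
 g(y) = C1 - 81*exp(2*y/9)/4 - 8*cos(y/4)


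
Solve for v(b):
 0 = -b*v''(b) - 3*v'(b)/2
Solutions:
 v(b) = C1 + C2/sqrt(b)


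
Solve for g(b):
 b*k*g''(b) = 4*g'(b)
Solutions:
 g(b) = C1 + b^(((re(k) + 4)*re(k) + im(k)^2)/(re(k)^2 + im(k)^2))*(C2*sin(4*log(b)*Abs(im(k))/(re(k)^2 + im(k)^2)) + C3*cos(4*log(b)*im(k)/(re(k)^2 + im(k)^2)))


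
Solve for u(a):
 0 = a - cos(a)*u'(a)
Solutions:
 u(a) = C1 + Integral(a/cos(a), a)


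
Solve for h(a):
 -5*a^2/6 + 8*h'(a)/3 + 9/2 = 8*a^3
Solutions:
 h(a) = C1 + 3*a^4/4 + 5*a^3/48 - 27*a/16


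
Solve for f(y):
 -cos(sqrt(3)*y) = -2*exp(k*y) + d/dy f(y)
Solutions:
 f(y) = C1 - sqrt(3)*sin(sqrt(3)*y)/3 + 2*exp(k*y)/k


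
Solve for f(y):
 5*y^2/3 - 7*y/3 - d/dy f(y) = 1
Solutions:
 f(y) = C1 + 5*y^3/9 - 7*y^2/6 - y


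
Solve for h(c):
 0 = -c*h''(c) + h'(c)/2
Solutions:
 h(c) = C1 + C2*c^(3/2)


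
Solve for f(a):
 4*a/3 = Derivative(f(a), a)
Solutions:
 f(a) = C1 + 2*a^2/3


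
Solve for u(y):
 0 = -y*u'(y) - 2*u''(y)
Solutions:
 u(y) = C1 + C2*erf(y/2)


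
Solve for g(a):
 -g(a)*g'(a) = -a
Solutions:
 g(a) = -sqrt(C1 + a^2)
 g(a) = sqrt(C1 + a^2)


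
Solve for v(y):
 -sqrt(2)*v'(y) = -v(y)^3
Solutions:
 v(y) = -sqrt(-1/(C1 + sqrt(2)*y))
 v(y) = sqrt(-1/(C1 + sqrt(2)*y))


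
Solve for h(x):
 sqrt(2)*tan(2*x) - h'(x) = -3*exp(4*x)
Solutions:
 h(x) = C1 + 3*exp(4*x)/4 - sqrt(2)*log(cos(2*x))/2


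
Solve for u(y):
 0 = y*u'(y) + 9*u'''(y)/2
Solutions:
 u(y) = C1 + Integral(C2*airyai(-6^(1/3)*y/3) + C3*airybi(-6^(1/3)*y/3), y)


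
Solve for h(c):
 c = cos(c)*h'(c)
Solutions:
 h(c) = C1 + Integral(c/cos(c), c)


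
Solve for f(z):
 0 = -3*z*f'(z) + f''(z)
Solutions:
 f(z) = C1 + C2*erfi(sqrt(6)*z/2)


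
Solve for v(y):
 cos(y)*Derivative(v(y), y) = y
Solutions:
 v(y) = C1 + Integral(y/cos(y), y)


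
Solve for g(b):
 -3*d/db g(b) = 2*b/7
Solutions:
 g(b) = C1 - b^2/21


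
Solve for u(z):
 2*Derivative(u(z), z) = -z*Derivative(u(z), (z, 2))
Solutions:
 u(z) = C1 + C2/z


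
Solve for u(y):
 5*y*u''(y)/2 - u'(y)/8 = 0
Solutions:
 u(y) = C1 + C2*y^(21/20)


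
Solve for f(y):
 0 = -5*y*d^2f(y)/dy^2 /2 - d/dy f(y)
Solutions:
 f(y) = C1 + C2*y^(3/5)


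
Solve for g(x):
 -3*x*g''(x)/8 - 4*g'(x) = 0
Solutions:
 g(x) = C1 + C2/x^(29/3)


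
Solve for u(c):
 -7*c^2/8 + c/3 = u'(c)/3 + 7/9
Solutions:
 u(c) = C1 - 7*c^3/8 + c^2/2 - 7*c/3


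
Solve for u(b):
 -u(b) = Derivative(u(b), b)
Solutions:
 u(b) = C1*exp(-b)


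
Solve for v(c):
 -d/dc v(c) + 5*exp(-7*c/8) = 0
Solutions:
 v(c) = C1 - 40*exp(-7*c/8)/7


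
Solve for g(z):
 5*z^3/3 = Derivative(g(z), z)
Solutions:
 g(z) = C1 + 5*z^4/12


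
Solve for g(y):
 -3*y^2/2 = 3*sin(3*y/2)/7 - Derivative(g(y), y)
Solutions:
 g(y) = C1 + y^3/2 - 2*cos(3*y/2)/7


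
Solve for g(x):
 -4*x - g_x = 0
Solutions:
 g(x) = C1 - 2*x^2


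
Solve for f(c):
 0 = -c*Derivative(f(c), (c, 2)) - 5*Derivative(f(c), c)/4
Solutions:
 f(c) = C1 + C2/c^(1/4)


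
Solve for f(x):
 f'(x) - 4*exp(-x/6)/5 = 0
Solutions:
 f(x) = C1 - 24*exp(-x/6)/5


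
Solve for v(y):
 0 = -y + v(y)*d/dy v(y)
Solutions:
 v(y) = -sqrt(C1 + y^2)
 v(y) = sqrt(C1 + y^2)


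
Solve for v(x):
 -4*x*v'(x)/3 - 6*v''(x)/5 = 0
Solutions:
 v(x) = C1 + C2*erf(sqrt(5)*x/3)


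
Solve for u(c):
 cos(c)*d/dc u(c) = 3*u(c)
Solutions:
 u(c) = C1*(sin(c) + 1)^(3/2)/(sin(c) - 1)^(3/2)


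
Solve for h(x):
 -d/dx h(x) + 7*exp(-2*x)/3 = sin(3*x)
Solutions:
 h(x) = C1 + cos(3*x)/3 - 7*exp(-2*x)/6


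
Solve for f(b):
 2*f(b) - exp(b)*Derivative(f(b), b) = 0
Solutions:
 f(b) = C1*exp(-2*exp(-b))


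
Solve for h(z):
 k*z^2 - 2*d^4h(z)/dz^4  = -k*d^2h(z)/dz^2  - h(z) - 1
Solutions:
 h(z) = C1*exp(-z*sqrt(k - sqrt(k^2 + 8))/2) + C2*exp(z*sqrt(k - sqrt(k^2 + 8))/2) + C3*exp(-z*sqrt(k + sqrt(k^2 + 8))/2) + C4*exp(z*sqrt(k + sqrt(k^2 + 8))/2) + 2*k^2 - k*z^2 - 1


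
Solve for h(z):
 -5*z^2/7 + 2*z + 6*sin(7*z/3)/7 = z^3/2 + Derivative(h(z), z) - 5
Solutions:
 h(z) = C1 - z^4/8 - 5*z^3/21 + z^2 + 5*z - 18*cos(7*z/3)/49


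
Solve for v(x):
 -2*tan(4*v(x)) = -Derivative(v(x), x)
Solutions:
 v(x) = -asin(C1*exp(8*x))/4 + pi/4
 v(x) = asin(C1*exp(8*x))/4


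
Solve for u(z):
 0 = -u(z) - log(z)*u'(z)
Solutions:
 u(z) = C1*exp(-li(z))


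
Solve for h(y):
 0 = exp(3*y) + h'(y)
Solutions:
 h(y) = C1 - exp(3*y)/3


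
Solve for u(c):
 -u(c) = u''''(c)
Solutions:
 u(c) = (C1*sin(sqrt(2)*c/2) + C2*cos(sqrt(2)*c/2))*exp(-sqrt(2)*c/2) + (C3*sin(sqrt(2)*c/2) + C4*cos(sqrt(2)*c/2))*exp(sqrt(2)*c/2)


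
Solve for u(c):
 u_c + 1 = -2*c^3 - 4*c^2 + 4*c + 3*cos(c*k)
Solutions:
 u(c) = C1 - c^4/2 - 4*c^3/3 + 2*c^2 - c + 3*sin(c*k)/k


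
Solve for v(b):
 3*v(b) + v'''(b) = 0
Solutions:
 v(b) = C3*exp(-3^(1/3)*b) + (C1*sin(3^(5/6)*b/2) + C2*cos(3^(5/6)*b/2))*exp(3^(1/3)*b/2)


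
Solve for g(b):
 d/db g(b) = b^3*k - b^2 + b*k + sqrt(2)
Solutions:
 g(b) = C1 + b^4*k/4 - b^3/3 + b^2*k/2 + sqrt(2)*b


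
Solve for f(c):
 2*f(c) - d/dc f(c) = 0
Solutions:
 f(c) = C1*exp(2*c)


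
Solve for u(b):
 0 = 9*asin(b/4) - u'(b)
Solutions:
 u(b) = C1 + 9*b*asin(b/4) + 9*sqrt(16 - b^2)


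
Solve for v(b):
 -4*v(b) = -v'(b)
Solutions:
 v(b) = C1*exp(4*b)


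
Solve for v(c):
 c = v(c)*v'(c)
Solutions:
 v(c) = -sqrt(C1 + c^2)
 v(c) = sqrt(C1 + c^2)


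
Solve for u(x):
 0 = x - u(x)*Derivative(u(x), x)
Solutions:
 u(x) = -sqrt(C1 + x^2)
 u(x) = sqrt(C1 + x^2)


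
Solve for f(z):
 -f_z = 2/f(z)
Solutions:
 f(z) = -sqrt(C1 - 4*z)
 f(z) = sqrt(C1 - 4*z)


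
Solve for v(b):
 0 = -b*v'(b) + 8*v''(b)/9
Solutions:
 v(b) = C1 + C2*erfi(3*b/4)


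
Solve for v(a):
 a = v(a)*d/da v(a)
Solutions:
 v(a) = -sqrt(C1 + a^2)
 v(a) = sqrt(C1 + a^2)


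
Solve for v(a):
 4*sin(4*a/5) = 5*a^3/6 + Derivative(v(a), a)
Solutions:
 v(a) = C1 - 5*a^4/24 - 5*cos(4*a/5)


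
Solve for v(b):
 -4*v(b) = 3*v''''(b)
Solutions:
 v(b) = (C1*sin(3^(3/4)*b/3) + C2*cos(3^(3/4)*b/3))*exp(-3^(3/4)*b/3) + (C3*sin(3^(3/4)*b/3) + C4*cos(3^(3/4)*b/3))*exp(3^(3/4)*b/3)


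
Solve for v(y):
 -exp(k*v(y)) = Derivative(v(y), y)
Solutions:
 v(y) = Piecewise((log(1/(C1*k + k*y))/k, Ne(k, 0)), (nan, True))
 v(y) = Piecewise((C1 - y, Eq(k, 0)), (nan, True))


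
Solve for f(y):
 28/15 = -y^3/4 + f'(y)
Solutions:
 f(y) = C1 + y^4/16 + 28*y/15


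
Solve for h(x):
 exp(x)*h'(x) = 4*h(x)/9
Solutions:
 h(x) = C1*exp(-4*exp(-x)/9)


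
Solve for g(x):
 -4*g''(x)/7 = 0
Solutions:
 g(x) = C1 + C2*x


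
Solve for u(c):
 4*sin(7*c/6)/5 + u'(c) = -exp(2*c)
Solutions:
 u(c) = C1 - exp(2*c)/2 + 24*cos(7*c/6)/35


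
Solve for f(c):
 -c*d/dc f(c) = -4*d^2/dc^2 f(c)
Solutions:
 f(c) = C1 + C2*erfi(sqrt(2)*c/4)


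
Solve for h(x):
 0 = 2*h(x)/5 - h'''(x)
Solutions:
 h(x) = C3*exp(2^(1/3)*5^(2/3)*x/5) + (C1*sin(2^(1/3)*sqrt(3)*5^(2/3)*x/10) + C2*cos(2^(1/3)*sqrt(3)*5^(2/3)*x/10))*exp(-2^(1/3)*5^(2/3)*x/10)


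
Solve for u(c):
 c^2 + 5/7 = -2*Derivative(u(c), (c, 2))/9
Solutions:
 u(c) = C1 + C2*c - 3*c^4/8 - 45*c^2/28


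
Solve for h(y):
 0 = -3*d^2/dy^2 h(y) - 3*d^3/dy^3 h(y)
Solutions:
 h(y) = C1 + C2*y + C3*exp(-y)


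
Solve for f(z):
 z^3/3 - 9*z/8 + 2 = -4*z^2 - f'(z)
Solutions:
 f(z) = C1 - z^4/12 - 4*z^3/3 + 9*z^2/16 - 2*z


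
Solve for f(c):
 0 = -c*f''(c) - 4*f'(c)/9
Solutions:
 f(c) = C1 + C2*c^(5/9)


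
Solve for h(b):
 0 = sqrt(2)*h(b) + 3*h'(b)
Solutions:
 h(b) = C1*exp(-sqrt(2)*b/3)


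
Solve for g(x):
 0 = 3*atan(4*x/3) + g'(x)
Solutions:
 g(x) = C1 - 3*x*atan(4*x/3) + 9*log(16*x^2 + 9)/8


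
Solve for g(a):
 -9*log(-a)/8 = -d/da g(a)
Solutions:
 g(a) = C1 + 9*a*log(-a)/8 - 9*a/8


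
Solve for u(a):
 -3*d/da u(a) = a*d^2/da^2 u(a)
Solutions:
 u(a) = C1 + C2/a^2


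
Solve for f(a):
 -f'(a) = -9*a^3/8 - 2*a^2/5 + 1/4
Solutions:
 f(a) = C1 + 9*a^4/32 + 2*a^3/15 - a/4


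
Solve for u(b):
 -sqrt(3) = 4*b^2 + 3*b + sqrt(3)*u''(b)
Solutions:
 u(b) = C1 + C2*b - sqrt(3)*b^4/9 - sqrt(3)*b^3/6 - b^2/2


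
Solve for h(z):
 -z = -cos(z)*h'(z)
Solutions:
 h(z) = C1 + Integral(z/cos(z), z)


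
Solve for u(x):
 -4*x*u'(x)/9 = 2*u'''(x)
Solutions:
 u(x) = C1 + Integral(C2*airyai(-6^(1/3)*x/3) + C3*airybi(-6^(1/3)*x/3), x)


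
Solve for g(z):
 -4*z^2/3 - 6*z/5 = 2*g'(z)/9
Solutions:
 g(z) = C1 - 2*z^3 - 27*z^2/10


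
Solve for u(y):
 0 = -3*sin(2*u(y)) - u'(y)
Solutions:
 u(y) = pi - acos((-C1 - exp(12*y))/(C1 - exp(12*y)))/2
 u(y) = acos((-C1 - exp(12*y))/(C1 - exp(12*y)))/2


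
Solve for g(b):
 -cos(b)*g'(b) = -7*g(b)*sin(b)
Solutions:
 g(b) = C1/cos(b)^7


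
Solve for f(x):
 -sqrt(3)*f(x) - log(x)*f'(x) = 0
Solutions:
 f(x) = C1*exp(-sqrt(3)*li(x))


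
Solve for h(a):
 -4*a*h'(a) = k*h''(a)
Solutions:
 h(a) = C1 + C2*sqrt(k)*erf(sqrt(2)*a*sqrt(1/k))


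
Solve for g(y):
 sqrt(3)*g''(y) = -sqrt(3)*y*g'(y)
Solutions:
 g(y) = C1 + C2*erf(sqrt(2)*y/2)


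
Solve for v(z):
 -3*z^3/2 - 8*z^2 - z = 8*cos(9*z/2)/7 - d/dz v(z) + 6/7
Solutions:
 v(z) = C1 + 3*z^4/8 + 8*z^3/3 + z^2/2 + 6*z/7 + 16*sin(9*z/2)/63


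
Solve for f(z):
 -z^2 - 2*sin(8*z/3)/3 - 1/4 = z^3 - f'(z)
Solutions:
 f(z) = C1 + z^4/4 + z^3/3 + z/4 - cos(8*z/3)/4


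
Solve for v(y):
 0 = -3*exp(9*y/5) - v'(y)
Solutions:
 v(y) = C1 - 5*exp(9*y/5)/3


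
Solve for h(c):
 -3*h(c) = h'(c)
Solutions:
 h(c) = C1*exp(-3*c)


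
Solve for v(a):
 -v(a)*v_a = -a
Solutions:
 v(a) = -sqrt(C1 + a^2)
 v(a) = sqrt(C1 + a^2)


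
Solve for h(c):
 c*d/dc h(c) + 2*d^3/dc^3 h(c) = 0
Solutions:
 h(c) = C1 + Integral(C2*airyai(-2^(2/3)*c/2) + C3*airybi(-2^(2/3)*c/2), c)


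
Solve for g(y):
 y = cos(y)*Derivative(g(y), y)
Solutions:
 g(y) = C1 + Integral(y/cos(y), y)


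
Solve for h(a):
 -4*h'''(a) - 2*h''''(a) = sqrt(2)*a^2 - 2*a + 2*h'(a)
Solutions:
 h(a) = C1 + C2*exp(a*(-8 + 8*2^(1/3)/(3*sqrt(177) + 43)^(1/3) + 2^(2/3)*(3*sqrt(177) + 43)^(1/3))/12)*sin(2^(1/3)*sqrt(3)*a*(-2^(1/3)*(3*sqrt(177) + 43)^(1/3) + 8/(3*sqrt(177) + 43)^(1/3))/12) + C3*exp(a*(-8 + 8*2^(1/3)/(3*sqrt(177) + 43)^(1/3) + 2^(2/3)*(3*sqrt(177) + 43)^(1/3))/12)*cos(2^(1/3)*sqrt(3)*a*(-2^(1/3)*(3*sqrt(177) + 43)^(1/3) + 8/(3*sqrt(177) + 43)^(1/3))/12) + C4*exp(-a*(8*2^(1/3)/(3*sqrt(177) + 43)^(1/3) + 4 + 2^(2/3)*(3*sqrt(177) + 43)^(1/3))/6) - sqrt(2)*a^3/6 + a^2/2 + 2*sqrt(2)*a


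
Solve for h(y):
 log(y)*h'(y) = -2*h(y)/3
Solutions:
 h(y) = C1*exp(-2*li(y)/3)


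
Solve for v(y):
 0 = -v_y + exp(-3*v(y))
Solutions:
 v(y) = log(C1 + 3*y)/3
 v(y) = log((-3^(1/3) - 3^(5/6)*I)*(C1 + y)^(1/3)/2)
 v(y) = log((-3^(1/3) + 3^(5/6)*I)*(C1 + y)^(1/3)/2)


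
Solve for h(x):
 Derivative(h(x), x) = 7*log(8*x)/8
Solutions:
 h(x) = C1 + 7*x*log(x)/8 - 7*x/8 + 21*x*log(2)/8


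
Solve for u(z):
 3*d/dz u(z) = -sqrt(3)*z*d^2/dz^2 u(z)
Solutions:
 u(z) = C1 + C2*z^(1 - sqrt(3))


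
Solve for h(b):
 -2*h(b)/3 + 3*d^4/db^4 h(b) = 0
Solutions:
 h(b) = C1*exp(-2^(1/4)*sqrt(3)*b/3) + C2*exp(2^(1/4)*sqrt(3)*b/3) + C3*sin(2^(1/4)*sqrt(3)*b/3) + C4*cos(2^(1/4)*sqrt(3)*b/3)


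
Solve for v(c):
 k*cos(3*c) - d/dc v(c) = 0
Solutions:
 v(c) = C1 + k*sin(3*c)/3


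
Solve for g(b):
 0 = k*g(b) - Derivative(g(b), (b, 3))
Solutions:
 g(b) = C1*exp(b*k^(1/3)) + C2*exp(b*k^(1/3)*(-1 + sqrt(3)*I)/2) + C3*exp(-b*k^(1/3)*(1 + sqrt(3)*I)/2)


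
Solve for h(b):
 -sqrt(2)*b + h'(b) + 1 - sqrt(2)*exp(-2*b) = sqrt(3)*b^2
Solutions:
 h(b) = C1 + sqrt(3)*b^3/3 + sqrt(2)*b^2/2 - b - sqrt(2)*exp(-2*b)/2


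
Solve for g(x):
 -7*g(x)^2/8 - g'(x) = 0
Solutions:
 g(x) = 8/(C1 + 7*x)


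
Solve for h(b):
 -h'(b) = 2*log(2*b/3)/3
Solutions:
 h(b) = C1 - 2*b*log(b)/3 - 2*b*log(2)/3 + 2*b/3 + 2*b*log(3)/3


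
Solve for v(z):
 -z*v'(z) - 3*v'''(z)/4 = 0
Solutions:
 v(z) = C1 + Integral(C2*airyai(-6^(2/3)*z/3) + C3*airybi(-6^(2/3)*z/3), z)


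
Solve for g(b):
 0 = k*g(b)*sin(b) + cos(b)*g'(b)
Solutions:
 g(b) = C1*exp(k*log(cos(b)))


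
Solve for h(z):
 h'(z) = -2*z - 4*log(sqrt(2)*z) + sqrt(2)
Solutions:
 h(z) = C1 - z^2 - 4*z*log(z) - z*log(4) + sqrt(2)*z + 4*z


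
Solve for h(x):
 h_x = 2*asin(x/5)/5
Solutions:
 h(x) = C1 + 2*x*asin(x/5)/5 + 2*sqrt(25 - x^2)/5


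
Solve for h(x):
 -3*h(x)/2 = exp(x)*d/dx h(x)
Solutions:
 h(x) = C1*exp(3*exp(-x)/2)


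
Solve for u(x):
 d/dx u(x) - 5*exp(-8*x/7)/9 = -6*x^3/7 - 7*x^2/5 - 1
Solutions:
 u(x) = C1 - 3*x^4/14 - 7*x^3/15 - x - 35*exp(-8*x/7)/72


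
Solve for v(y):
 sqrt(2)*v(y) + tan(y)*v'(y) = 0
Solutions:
 v(y) = C1/sin(y)^(sqrt(2))


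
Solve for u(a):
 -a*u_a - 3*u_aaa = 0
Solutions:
 u(a) = C1 + Integral(C2*airyai(-3^(2/3)*a/3) + C3*airybi(-3^(2/3)*a/3), a)


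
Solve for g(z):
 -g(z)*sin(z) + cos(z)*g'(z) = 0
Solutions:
 g(z) = C1/cos(z)


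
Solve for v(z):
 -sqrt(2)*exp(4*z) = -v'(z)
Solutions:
 v(z) = C1 + sqrt(2)*exp(4*z)/4


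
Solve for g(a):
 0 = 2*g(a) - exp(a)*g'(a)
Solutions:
 g(a) = C1*exp(-2*exp(-a))


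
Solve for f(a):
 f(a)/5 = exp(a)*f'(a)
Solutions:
 f(a) = C1*exp(-exp(-a)/5)


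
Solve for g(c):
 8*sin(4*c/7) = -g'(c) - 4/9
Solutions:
 g(c) = C1 - 4*c/9 + 14*cos(4*c/7)


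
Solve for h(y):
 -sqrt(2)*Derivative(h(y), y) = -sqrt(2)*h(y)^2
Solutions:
 h(y) = -1/(C1 + y)


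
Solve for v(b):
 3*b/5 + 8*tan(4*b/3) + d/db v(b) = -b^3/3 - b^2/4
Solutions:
 v(b) = C1 - b^4/12 - b^3/12 - 3*b^2/10 + 6*log(cos(4*b/3))


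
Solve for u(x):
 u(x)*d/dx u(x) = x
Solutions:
 u(x) = -sqrt(C1 + x^2)
 u(x) = sqrt(C1 + x^2)


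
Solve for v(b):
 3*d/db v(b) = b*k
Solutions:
 v(b) = C1 + b^2*k/6


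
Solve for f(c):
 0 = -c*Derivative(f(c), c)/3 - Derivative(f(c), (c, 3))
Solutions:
 f(c) = C1 + Integral(C2*airyai(-3^(2/3)*c/3) + C3*airybi(-3^(2/3)*c/3), c)


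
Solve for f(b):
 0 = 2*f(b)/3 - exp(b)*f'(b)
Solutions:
 f(b) = C1*exp(-2*exp(-b)/3)


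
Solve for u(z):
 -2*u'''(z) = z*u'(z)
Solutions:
 u(z) = C1 + Integral(C2*airyai(-2^(2/3)*z/2) + C3*airybi(-2^(2/3)*z/2), z)


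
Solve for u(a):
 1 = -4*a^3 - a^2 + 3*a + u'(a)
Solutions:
 u(a) = C1 + a^4 + a^3/3 - 3*a^2/2 + a


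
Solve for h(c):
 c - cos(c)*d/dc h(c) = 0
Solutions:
 h(c) = C1 + Integral(c/cos(c), c)


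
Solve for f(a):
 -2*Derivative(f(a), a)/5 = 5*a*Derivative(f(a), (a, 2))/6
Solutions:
 f(a) = C1 + C2*a^(13/25)


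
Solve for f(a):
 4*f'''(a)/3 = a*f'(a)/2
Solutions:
 f(a) = C1 + Integral(C2*airyai(3^(1/3)*a/2) + C3*airybi(3^(1/3)*a/2), a)


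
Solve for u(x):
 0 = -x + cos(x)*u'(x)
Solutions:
 u(x) = C1 + Integral(x/cos(x), x)


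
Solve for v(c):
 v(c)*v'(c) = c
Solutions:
 v(c) = -sqrt(C1 + c^2)
 v(c) = sqrt(C1 + c^2)


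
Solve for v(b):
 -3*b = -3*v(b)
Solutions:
 v(b) = b


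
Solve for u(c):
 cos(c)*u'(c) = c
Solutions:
 u(c) = C1 + Integral(c/cos(c), c)


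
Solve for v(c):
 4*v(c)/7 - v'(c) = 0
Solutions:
 v(c) = C1*exp(4*c/7)


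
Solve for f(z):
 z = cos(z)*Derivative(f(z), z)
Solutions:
 f(z) = C1 + Integral(z/cos(z), z)


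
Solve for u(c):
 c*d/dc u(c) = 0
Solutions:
 u(c) = C1


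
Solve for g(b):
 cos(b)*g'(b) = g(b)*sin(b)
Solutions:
 g(b) = C1/cos(b)


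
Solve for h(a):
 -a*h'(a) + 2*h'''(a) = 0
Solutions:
 h(a) = C1 + Integral(C2*airyai(2^(2/3)*a/2) + C3*airybi(2^(2/3)*a/2), a)


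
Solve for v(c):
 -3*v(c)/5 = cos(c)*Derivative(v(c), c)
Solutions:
 v(c) = C1*(sin(c) - 1)^(3/10)/(sin(c) + 1)^(3/10)


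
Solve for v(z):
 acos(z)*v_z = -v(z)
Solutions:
 v(z) = C1*exp(-Integral(1/acos(z), z))


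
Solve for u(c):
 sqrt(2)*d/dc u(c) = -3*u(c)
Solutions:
 u(c) = C1*exp(-3*sqrt(2)*c/2)


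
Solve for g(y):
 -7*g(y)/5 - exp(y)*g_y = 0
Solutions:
 g(y) = C1*exp(7*exp(-y)/5)


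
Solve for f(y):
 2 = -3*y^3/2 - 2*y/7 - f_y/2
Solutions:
 f(y) = C1 - 3*y^4/4 - 2*y^2/7 - 4*y


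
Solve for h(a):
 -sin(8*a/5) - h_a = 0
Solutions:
 h(a) = C1 + 5*cos(8*a/5)/8


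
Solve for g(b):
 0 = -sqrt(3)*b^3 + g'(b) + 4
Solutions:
 g(b) = C1 + sqrt(3)*b^4/4 - 4*b


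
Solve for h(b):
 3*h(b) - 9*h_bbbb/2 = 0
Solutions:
 h(b) = C1*exp(-2^(1/4)*3^(3/4)*b/3) + C2*exp(2^(1/4)*3^(3/4)*b/3) + C3*sin(2^(1/4)*3^(3/4)*b/3) + C4*cos(2^(1/4)*3^(3/4)*b/3)


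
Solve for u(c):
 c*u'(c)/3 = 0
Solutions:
 u(c) = C1


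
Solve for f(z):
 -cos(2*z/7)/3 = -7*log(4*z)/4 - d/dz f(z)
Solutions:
 f(z) = C1 - 7*z*log(z)/4 - 7*z*log(2)/2 + 7*z/4 + 7*sin(2*z/7)/6


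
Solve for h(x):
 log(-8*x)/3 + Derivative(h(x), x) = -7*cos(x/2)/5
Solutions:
 h(x) = C1 - x*log(-x)/3 - x*log(2) + x/3 - 14*sin(x/2)/5


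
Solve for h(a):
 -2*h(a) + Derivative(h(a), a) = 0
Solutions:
 h(a) = C1*exp(2*a)


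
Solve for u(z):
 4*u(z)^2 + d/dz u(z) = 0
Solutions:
 u(z) = 1/(C1 + 4*z)


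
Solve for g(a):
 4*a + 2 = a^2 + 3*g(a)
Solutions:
 g(a) = -a^2/3 + 4*a/3 + 2/3


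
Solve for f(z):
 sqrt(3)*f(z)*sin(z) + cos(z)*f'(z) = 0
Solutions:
 f(z) = C1*cos(z)^(sqrt(3))


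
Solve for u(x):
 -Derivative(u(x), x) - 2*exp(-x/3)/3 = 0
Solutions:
 u(x) = C1 + 2*exp(-x/3)


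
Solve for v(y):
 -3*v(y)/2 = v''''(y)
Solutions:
 v(y) = (C1*sin(6^(1/4)*y/2) + C2*cos(6^(1/4)*y/2))*exp(-6^(1/4)*y/2) + (C3*sin(6^(1/4)*y/2) + C4*cos(6^(1/4)*y/2))*exp(6^(1/4)*y/2)


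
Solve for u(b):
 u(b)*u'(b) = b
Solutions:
 u(b) = -sqrt(C1 + b^2)
 u(b) = sqrt(C1 + b^2)


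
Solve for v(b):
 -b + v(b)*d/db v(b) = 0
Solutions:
 v(b) = -sqrt(C1 + b^2)
 v(b) = sqrt(C1 + b^2)


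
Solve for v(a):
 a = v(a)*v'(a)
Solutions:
 v(a) = -sqrt(C1 + a^2)
 v(a) = sqrt(C1 + a^2)


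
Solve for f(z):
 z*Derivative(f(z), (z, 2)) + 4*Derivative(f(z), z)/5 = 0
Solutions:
 f(z) = C1 + C2*z^(1/5)


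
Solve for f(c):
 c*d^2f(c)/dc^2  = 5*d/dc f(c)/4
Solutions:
 f(c) = C1 + C2*c^(9/4)


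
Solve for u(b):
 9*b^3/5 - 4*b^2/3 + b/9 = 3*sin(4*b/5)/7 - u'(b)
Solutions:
 u(b) = C1 - 9*b^4/20 + 4*b^3/9 - b^2/18 - 15*cos(4*b/5)/28


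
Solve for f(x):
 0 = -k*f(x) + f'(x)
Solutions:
 f(x) = C1*exp(k*x)


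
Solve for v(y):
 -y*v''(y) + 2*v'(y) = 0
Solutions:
 v(y) = C1 + C2*y^3


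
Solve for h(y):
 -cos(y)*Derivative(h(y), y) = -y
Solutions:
 h(y) = C1 + Integral(y/cos(y), y)


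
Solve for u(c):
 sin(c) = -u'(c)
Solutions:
 u(c) = C1 + cos(c)


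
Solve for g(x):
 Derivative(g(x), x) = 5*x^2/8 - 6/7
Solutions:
 g(x) = C1 + 5*x^3/24 - 6*x/7


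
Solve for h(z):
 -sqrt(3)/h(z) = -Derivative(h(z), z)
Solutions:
 h(z) = -sqrt(C1 + 2*sqrt(3)*z)
 h(z) = sqrt(C1 + 2*sqrt(3)*z)


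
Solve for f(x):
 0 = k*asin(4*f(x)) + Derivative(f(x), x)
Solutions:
 Integral(1/asin(4*_y), (_y, f(x))) = C1 - k*x


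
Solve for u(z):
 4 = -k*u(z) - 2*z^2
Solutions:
 u(z) = 2*(-z^2 - 2)/k


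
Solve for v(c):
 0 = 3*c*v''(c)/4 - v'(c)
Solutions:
 v(c) = C1 + C2*c^(7/3)


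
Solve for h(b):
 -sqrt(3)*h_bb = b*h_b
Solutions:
 h(b) = C1 + C2*erf(sqrt(2)*3^(3/4)*b/6)


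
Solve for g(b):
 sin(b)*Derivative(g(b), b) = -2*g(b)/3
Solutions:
 g(b) = C1*(cos(b) + 1)^(1/3)/(cos(b) - 1)^(1/3)


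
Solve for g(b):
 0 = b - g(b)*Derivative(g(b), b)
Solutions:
 g(b) = -sqrt(C1 + b^2)
 g(b) = sqrt(C1 + b^2)


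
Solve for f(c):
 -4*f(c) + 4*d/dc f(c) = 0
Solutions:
 f(c) = C1*exp(c)


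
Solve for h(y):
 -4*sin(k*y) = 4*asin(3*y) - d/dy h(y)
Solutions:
 h(y) = C1 + 4*y*asin(3*y) + 4*sqrt(1 - 9*y^2)/3 + 4*Piecewise((-cos(k*y)/k, Ne(k, 0)), (0, True))


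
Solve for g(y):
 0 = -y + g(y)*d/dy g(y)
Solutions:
 g(y) = -sqrt(C1 + y^2)
 g(y) = sqrt(C1 + y^2)


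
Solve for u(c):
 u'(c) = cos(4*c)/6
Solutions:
 u(c) = C1 + sin(4*c)/24
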